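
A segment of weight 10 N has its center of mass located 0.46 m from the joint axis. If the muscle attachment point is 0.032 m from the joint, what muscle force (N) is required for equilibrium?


F_muscle = W * d_load / d_muscle
F_muscle = 10 * 0.46 / 0.032
Numerator = 4.6000
F_muscle = 143.7500


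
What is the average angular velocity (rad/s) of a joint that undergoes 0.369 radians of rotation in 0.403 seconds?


omega = delta_theta / delta_t
omega = 0.369 / 0.403
omega = 0.9156


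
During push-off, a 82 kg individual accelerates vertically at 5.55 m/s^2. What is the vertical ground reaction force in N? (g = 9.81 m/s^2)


GRF = m * (g + a)
GRF = 82 * (9.81 + 5.55)
GRF = 82 * 15.3600
GRF = 1259.5200


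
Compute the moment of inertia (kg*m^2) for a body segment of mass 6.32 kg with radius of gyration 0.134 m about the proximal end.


I = m * k^2
I = 6.32 * 0.134^2
k^2 = 0.0180
I = 0.1135


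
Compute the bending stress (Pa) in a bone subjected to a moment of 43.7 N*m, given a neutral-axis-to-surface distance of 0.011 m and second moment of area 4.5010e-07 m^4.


sigma = M * c / I
sigma = 43.7 * 0.011 / 4.5010e-07
M * c = 0.4807
sigma = 1.0680e+06


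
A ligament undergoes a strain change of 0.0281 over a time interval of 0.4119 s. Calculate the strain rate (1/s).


strain_rate = delta_strain / delta_t
strain_rate = 0.0281 / 0.4119
strain_rate = 0.0682


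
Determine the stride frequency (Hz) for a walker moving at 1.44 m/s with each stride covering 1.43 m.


f = v / stride_length
f = 1.44 / 1.43
f = 1.0070


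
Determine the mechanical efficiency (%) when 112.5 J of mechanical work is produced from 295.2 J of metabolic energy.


eta = (W_mech / E_meta) * 100
eta = (112.5 / 295.2) * 100
ratio = 0.3811
eta = 38.1098


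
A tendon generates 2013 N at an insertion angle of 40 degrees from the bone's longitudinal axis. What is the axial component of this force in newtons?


F_eff = F_tendon * cos(theta)
theta = 40 deg = 0.6981 rad
cos(theta) = 0.7660
F_eff = 2013 * 0.7660
F_eff = 1542.0475


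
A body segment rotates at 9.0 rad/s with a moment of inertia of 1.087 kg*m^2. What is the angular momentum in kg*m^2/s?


L = I * omega
L = 1.087 * 9.0
L = 9.7830


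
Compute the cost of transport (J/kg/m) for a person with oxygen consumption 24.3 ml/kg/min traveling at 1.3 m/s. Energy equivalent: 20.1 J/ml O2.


Power per kg = VO2 * 20.1 / 60
Power per kg = 24.3 * 20.1 / 60 = 8.1405 W/kg
Cost = power_per_kg / speed
Cost = 8.1405 / 1.3
Cost = 6.2619


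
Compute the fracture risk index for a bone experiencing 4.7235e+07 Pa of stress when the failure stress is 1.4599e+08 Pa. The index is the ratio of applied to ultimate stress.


FRI = applied / ultimate
FRI = 4.7235e+07 / 1.4599e+08
FRI = 0.3235


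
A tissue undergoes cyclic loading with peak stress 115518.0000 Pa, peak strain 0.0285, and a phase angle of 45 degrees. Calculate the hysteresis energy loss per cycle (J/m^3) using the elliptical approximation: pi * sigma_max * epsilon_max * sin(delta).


E_loss = pi * sigma_max * epsilon_max * sin(delta)
delta = 45 deg = 0.7854 rad
sin(delta) = 0.7071
E_loss = pi * 115518.0000 * 0.0285 * 0.7071
E_loss = 7313.5696


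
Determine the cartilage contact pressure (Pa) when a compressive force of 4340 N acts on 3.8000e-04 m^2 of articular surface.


P = F / A
P = 4340 / 3.8000e-04
P = 1.1421e+07


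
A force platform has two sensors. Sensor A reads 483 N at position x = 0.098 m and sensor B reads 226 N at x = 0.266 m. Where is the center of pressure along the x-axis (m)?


COP_x = (F1*x1 + F2*x2) / (F1 + F2)
COP_x = (483*0.098 + 226*0.266) / (483 + 226)
Numerator = 107.4500
Denominator = 709
COP_x = 0.1516


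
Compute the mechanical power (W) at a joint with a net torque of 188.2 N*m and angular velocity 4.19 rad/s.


P = M * omega
P = 188.2 * 4.19
P = 788.5580


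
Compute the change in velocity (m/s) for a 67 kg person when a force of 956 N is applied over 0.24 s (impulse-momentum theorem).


J = F * dt = 956 * 0.24 = 229.4400 N*s
delta_v = J / m
delta_v = 229.4400 / 67
delta_v = 3.4245


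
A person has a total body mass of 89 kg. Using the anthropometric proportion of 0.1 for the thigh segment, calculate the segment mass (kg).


m_segment = body_mass * fraction
m_segment = 89 * 0.1
m_segment = 8.9000


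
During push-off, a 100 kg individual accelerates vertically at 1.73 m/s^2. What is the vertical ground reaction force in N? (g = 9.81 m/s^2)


GRF = m * (g + a)
GRF = 100 * (9.81 + 1.73)
GRF = 100 * 11.5400
GRF = 1154.0000


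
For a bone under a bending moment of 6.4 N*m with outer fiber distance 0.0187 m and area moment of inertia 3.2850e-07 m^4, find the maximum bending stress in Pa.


sigma = M * c / I
sigma = 6.4 * 0.0187 / 3.2850e-07
M * c = 0.1197
sigma = 364322.6788


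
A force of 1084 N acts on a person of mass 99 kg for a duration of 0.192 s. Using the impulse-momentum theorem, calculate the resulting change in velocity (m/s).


J = F * dt = 1084 * 0.192 = 208.1280 N*s
delta_v = J / m
delta_v = 208.1280 / 99
delta_v = 2.1023


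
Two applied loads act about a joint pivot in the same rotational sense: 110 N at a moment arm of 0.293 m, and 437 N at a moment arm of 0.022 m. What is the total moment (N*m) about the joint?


M = F1 * d1 + F2 * d2
M = 110 * 0.293 + 437 * 0.022
M = 32.2300 + 9.6140
M = 41.8440


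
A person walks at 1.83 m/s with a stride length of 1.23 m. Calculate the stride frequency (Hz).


f = v / stride_length
f = 1.83 / 1.23
f = 1.4878


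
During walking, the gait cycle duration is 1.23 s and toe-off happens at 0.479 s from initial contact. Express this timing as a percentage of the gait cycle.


pct = (event_time / cycle_time) * 100
pct = (0.479 / 1.23) * 100
ratio = 0.3894
pct = 38.9431


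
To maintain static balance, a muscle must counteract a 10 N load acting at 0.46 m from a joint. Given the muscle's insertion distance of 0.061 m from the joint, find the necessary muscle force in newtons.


F_muscle = W * d_load / d_muscle
F_muscle = 10 * 0.46 / 0.061
Numerator = 4.6000
F_muscle = 75.4098


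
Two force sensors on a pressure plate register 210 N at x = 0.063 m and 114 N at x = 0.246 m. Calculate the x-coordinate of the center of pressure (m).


COP_x = (F1*x1 + F2*x2) / (F1 + F2)
COP_x = (210*0.063 + 114*0.246) / (210 + 114)
Numerator = 41.2740
Denominator = 324
COP_x = 0.1274


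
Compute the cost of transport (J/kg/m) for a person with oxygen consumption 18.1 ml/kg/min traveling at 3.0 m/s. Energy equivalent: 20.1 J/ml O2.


Power per kg = VO2 * 20.1 / 60
Power per kg = 18.1 * 20.1 / 60 = 6.0635 W/kg
Cost = power_per_kg / speed
Cost = 6.0635 / 3.0
Cost = 2.0212


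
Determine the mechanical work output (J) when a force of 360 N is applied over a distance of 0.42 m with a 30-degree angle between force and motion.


W = F * d * cos(theta)
theta = 30 deg = 0.5236 rad
cos(theta) = 0.8660
W = 360 * 0.42 * 0.8660
W = 130.9430


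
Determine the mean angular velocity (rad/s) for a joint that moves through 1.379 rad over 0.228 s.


omega = delta_theta / delta_t
omega = 1.379 / 0.228
omega = 6.0482


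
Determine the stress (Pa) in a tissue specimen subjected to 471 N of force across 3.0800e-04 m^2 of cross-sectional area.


stress = F / A
stress = 471 / 3.0800e-04
stress = 1.5292e+06


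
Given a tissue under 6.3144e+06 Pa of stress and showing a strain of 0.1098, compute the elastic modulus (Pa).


E = stress / strain
E = 6.3144e+06 / 0.1098
E = 5.7508e+07


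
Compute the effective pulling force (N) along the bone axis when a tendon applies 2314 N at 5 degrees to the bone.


F_eff = F_tendon * cos(theta)
theta = 5 deg = 0.0873 rad
cos(theta) = 0.9962
F_eff = 2314 * 0.9962
F_eff = 2305.1945


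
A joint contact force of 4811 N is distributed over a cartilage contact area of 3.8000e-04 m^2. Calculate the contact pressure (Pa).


P = F / A
P = 4811 / 3.8000e-04
P = 1.2661e+07


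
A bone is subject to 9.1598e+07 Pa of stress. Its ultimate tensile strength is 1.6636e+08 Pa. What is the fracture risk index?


FRI = applied / ultimate
FRI = 9.1598e+07 / 1.6636e+08
FRI = 0.5506


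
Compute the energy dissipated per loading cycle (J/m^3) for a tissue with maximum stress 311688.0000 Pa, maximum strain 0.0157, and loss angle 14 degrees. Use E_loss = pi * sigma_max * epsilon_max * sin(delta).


E_loss = pi * sigma_max * epsilon_max * sin(delta)
delta = 14 deg = 0.2443 rad
sin(delta) = 0.2419
E_loss = pi * 311688.0000 * 0.0157 * 0.2419
E_loss = 3719.1593


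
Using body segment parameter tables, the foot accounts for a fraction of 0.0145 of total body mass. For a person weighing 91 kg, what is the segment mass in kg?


m_segment = body_mass * fraction
m_segment = 91 * 0.0145
m_segment = 1.3195


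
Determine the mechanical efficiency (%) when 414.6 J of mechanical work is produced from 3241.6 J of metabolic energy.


eta = (W_mech / E_meta) * 100
eta = (414.6 / 3241.6) * 100
ratio = 0.1279
eta = 12.7900


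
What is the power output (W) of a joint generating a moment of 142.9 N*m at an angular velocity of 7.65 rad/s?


P = M * omega
P = 142.9 * 7.65
P = 1093.1850


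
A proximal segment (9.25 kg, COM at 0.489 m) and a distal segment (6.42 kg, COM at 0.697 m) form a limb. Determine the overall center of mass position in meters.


COM = (m1*x1 + m2*x2) / (m1 + m2)
COM = (9.25*0.489 + 6.42*0.697) / (9.25 + 6.42)
Numerator = 8.9980
Denominator = 15.6700
COM = 0.5742


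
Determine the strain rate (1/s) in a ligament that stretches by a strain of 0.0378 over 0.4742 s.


strain_rate = delta_strain / delta_t
strain_rate = 0.0378 / 0.4742
strain_rate = 0.0797


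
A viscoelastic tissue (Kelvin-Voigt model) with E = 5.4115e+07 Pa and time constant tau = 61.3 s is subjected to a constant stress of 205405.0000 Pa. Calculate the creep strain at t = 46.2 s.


epsilon(t) = (sigma/E) * (1 - exp(-t/tau))
sigma/E = 205405.0000 / 5.4115e+07 = 0.0038
exp(-t/tau) = exp(-46.2 / 61.3) = 0.4706
epsilon = 0.0038 * (1 - 0.4706)
epsilon = 0.0020


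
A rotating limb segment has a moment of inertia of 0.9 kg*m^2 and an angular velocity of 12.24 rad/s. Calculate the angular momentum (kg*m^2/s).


L = I * omega
L = 0.9 * 12.24
L = 11.0160


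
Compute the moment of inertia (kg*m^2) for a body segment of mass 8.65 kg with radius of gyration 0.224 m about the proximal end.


I = m * k^2
I = 8.65 * 0.224^2
k^2 = 0.0502
I = 0.4340


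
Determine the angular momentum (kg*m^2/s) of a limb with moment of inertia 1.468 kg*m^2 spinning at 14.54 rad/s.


L = I * omega
L = 1.468 * 14.54
L = 21.3447


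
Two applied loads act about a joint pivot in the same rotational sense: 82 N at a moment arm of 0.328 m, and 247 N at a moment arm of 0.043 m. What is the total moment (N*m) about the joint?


M = F1 * d1 + F2 * d2
M = 82 * 0.328 + 247 * 0.043
M = 26.8960 + 10.6210
M = 37.5170


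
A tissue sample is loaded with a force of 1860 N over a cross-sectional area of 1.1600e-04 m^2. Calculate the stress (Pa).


stress = F / A
stress = 1860 / 1.1600e-04
stress = 1.6034e+07


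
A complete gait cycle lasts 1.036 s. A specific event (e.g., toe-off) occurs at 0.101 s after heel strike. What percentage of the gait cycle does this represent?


pct = (event_time / cycle_time) * 100
pct = (0.101 / 1.036) * 100
ratio = 0.0975
pct = 9.7490


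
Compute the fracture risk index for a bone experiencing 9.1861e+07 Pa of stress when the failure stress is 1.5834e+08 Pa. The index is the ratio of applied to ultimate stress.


FRI = applied / ultimate
FRI = 9.1861e+07 / 1.5834e+08
FRI = 0.5802


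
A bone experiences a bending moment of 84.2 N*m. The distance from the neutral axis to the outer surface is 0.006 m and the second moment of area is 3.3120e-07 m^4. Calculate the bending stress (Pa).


sigma = M * c / I
sigma = 84.2 * 0.006 / 3.3120e-07
M * c = 0.5052
sigma = 1.5254e+06


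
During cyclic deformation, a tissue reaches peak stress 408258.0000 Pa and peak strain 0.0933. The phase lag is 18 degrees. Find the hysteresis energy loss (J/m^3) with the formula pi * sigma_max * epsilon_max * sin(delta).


E_loss = pi * sigma_max * epsilon_max * sin(delta)
delta = 18 deg = 0.3142 rad
sin(delta) = 0.3090
E_loss = pi * 408258.0000 * 0.0933 * 0.3090
E_loss = 36978.4399


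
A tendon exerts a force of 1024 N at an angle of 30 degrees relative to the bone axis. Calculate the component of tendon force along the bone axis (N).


F_eff = F_tendon * cos(theta)
theta = 30 deg = 0.5236 rad
cos(theta) = 0.8660
F_eff = 1024 * 0.8660
F_eff = 886.8100


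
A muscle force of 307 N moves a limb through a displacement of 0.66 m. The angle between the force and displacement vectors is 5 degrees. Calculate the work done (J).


W = F * d * cos(theta)
theta = 5 deg = 0.0873 rad
cos(theta) = 0.9962
W = 307 * 0.66 * 0.9962
W = 201.8490


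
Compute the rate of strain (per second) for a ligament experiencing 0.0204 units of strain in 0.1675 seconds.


strain_rate = delta_strain / delta_t
strain_rate = 0.0204 / 0.1675
strain_rate = 0.1218


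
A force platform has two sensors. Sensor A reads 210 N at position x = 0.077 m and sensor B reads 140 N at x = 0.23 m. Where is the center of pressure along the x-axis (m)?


COP_x = (F1*x1 + F2*x2) / (F1 + F2)
COP_x = (210*0.077 + 140*0.23) / (210 + 140)
Numerator = 48.3700
Denominator = 350
COP_x = 0.1382


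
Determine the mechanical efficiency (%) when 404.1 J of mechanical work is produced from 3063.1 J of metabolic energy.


eta = (W_mech / E_meta) * 100
eta = (404.1 / 3063.1) * 100
ratio = 0.1319
eta = 13.1925


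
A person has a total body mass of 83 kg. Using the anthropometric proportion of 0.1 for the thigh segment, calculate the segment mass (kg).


m_segment = body_mass * fraction
m_segment = 83 * 0.1
m_segment = 8.3000


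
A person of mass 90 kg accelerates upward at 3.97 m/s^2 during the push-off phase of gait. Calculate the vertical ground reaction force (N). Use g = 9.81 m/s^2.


GRF = m * (g + a)
GRF = 90 * (9.81 + 3.97)
GRF = 90 * 13.7800
GRF = 1240.2000


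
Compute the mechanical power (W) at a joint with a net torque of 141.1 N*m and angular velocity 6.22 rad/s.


P = M * omega
P = 141.1 * 6.22
P = 877.6420


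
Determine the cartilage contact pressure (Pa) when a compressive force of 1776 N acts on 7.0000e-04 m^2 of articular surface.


P = F / A
P = 1776 / 7.0000e-04
P = 2.5371e+06


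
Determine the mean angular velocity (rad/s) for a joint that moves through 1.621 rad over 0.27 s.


omega = delta_theta / delta_t
omega = 1.621 / 0.27
omega = 6.0037


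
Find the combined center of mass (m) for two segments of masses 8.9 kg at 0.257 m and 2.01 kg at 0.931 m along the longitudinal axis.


COM = (m1*x1 + m2*x2) / (m1 + m2)
COM = (8.9*0.257 + 2.01*0.931) / (8.9 + 2.01)
Numerator = 4.1586
Denominator = 10.9100
COM = 0.3812


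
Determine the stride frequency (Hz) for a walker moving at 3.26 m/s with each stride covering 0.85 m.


f = v / stride_length
f = 3.26 / 0.85
f = 3.8353


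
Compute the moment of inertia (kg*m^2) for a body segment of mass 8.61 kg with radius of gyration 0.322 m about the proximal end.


I = m * k^2
I = 8.61 * 0.322^2
k^2 = 0.1037
I = 0.8927


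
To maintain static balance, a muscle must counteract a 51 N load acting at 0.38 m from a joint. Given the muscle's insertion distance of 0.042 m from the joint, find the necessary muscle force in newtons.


F_muscle = W * d_load / d_muscle
F_muscle = 51 * 0.38 / 0.042
Numerator = 19.3800
F_muscle = 461.4286


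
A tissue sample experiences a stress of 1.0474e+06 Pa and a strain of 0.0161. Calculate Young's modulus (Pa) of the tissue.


E = stress / strain
E = 1.0474e+06 / 0.0161
E = 6.5056e+07


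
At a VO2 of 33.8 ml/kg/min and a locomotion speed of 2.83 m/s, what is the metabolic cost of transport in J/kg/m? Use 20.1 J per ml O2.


Power per kg = VO2 * 20.1 / 60
Power per kg = 33.8 * 20.1 / 60 = 11.3230 W/kg
Cost = power_per_kg / speed
Cost = 11.3230 / 2.83
Cost = 4.0011


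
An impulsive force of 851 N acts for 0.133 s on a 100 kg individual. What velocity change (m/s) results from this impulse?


J = F * dt = 851 * 0.133 = 113.1830 N*s
delta_v = J / m
delta_v = 113.1830 / 100
delta_v = 1.1318


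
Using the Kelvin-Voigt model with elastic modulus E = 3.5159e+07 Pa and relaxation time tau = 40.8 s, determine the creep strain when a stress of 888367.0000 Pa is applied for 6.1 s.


epsilon(t) = (sigma/E) * (1 - exp(-t/tau))
sigma/E = 888367.0000 / 3.5159e+07 = 0.0253
exp(-t/tau) = exp(-6.1 / 40.8) = 0.8611
epsilon = 0.0253 * (1 - 0.8611)
epsilon = 0.0035


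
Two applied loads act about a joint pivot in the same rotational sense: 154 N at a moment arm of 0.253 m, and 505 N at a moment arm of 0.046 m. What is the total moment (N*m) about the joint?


M = F1 * d1 + F2 * d2
M = 154 * 0.253 + 505 * 0.046
M = 38.9620 + 23.2300
M = 62.1920


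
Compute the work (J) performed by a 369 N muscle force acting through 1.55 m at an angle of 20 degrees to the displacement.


W = F * d * cos(theta)
theta = 20 deg = 0.3491 rad
cos(theta) = 0.9397
W = 369 * 1.55 * 0.9397
W = 537.4572


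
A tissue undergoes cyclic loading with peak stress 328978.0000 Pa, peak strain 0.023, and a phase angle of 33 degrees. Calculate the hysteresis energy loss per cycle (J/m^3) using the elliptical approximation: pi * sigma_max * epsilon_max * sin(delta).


E_loss = pi * sigma_max * epsilon_max * sin(delta)
delta = 33 deg = 0.5760 rad
sin(delta) = 0.5446
E_loss = pi * 328978.0000 * 0.023 * 0.5446
E_loss = 12946.5284


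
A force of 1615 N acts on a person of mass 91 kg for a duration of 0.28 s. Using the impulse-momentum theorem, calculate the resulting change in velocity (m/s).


J = F * dt = 1615 * 0.28 = 452.2000 N*s
delta_v = J / m
delta_v = 452.2000 / 91
delta_v = 4.9692


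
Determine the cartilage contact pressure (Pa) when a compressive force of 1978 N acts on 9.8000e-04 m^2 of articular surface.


P = F / A
P = 1978 / 9.8000e-04
P = 2.0184e+06


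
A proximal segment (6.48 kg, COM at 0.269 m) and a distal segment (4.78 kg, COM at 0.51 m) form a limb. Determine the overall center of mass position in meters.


COM = (m1*x1 + m2*x2) / (m1 + m2)
COM = (6.48*0.269 + 4.78*0.51) / (6.48 + 4.78)
Numerator = 4.1809
Denominator = 11.2600
COM = 0.3713


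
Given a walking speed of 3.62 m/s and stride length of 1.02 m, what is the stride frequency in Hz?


f = v / stride_length
f = 3.62 / 1.02
f = 3.5490


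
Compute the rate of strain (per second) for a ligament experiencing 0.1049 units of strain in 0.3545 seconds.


strain_rate = delta_strain / delta_t
strain_rate = 0.1049 / 0.3545
strain_rate = 0.2959


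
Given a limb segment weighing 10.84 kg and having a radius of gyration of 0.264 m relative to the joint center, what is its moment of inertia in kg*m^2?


I = m * k^2
I = 10.84 * 0.264^2
k^2 = 0.0697
I = 0.7555


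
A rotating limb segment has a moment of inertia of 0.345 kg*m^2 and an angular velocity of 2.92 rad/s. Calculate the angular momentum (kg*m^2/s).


L = I * omega
L = 0.345 * 2.92
L = 1.0074


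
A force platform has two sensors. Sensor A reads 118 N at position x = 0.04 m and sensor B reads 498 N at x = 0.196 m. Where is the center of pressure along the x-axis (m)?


COP_x = (F1*x1 + F2*x2) / (F1 + F2)
COP_x = (118*0.04 + 498*0.196) / (118 + 498)
Numerator = 102.3280
Denominator = 616
COP_x = 0.1661


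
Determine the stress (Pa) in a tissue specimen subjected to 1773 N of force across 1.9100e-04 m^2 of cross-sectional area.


stress = F / A
stress = 1773 / 1.9100e-04
stress = 9.2827e+06


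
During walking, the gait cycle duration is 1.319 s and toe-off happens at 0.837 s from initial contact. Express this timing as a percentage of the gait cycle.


pct = (event_time / cycle_time) * 100
pct = (0.837 / 1.319) * 100
ratio = 0.6346
pct = 63.4572


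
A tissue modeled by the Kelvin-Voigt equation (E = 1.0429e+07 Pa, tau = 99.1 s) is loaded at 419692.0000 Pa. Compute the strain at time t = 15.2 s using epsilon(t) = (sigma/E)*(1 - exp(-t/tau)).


epsilon(t) = (sigma/E) * (1 - exp(-t/tau))
sigma/E = 419692.0000 / 1.0429e+07 = 0.0402
exp(-t/tau) = exp(-15.2 / 99.1) = 0.8578
epsilon = 0.0402 * (1 - 0.8578)
epsilon = 0.0057


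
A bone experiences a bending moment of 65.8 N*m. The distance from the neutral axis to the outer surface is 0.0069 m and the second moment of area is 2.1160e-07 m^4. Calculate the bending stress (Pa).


sigma = M * c / I
sigma = 65.8 * 0.0069 / 2.1160e-07
M * c = 0.4540
sigma = 2.1457e+06


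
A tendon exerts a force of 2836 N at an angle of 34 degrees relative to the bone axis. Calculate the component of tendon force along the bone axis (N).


F_eff = F_tendon * cos(theta)
theta = 34 deg = 0.5934 rad
cos(theta) = 0.8290
F_eff = 2836 * 0.8290
F_eff = 2351.1506


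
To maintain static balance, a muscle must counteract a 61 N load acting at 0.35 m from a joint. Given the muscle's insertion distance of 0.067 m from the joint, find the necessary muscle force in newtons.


F_muscle = W * d_load / d_muscle
F_muscle = 61 * 0.35 / 0.067
Numerator = 21.3500
F_muscle = 318.6567


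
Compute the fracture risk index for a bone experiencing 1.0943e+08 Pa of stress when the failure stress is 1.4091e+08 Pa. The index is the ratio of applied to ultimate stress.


FRI = applied / ultimate
FRI = 1.0943e+08 / 1.4091e+08
FRI = 0.7766


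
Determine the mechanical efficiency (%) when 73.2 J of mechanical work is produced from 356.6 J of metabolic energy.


eta = (W_mech / E_meta) * 100
eta = (73.2 / 356.6) * 100
ratio = 0.2053
eta = 20.5272


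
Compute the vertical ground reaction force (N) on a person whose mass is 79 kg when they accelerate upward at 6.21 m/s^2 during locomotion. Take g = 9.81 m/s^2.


GRF = m * (g + a)
GRF = 79 * (9.81 + 6.21)
GRF = 79 * 16.0200
GRF = 1265.5800


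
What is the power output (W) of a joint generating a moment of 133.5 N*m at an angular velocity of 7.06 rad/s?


P = M * omega
P = 133.5 * 7.06
P = 942.5100


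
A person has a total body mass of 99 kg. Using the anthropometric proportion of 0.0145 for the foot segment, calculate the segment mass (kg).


m_segment = body_mass * fraction
m_segment = 99 * 0.0145
m_segment = 1.4355


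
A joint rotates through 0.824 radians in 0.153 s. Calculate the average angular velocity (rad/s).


omega = delta_theta / delta_t
omega = 0.824 / 0.153
omega = 5.3856


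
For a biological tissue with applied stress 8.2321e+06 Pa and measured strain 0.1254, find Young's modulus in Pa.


E = stress / strain
E = 8.2321e+06 / 0.1254
E = 6.5647e+07


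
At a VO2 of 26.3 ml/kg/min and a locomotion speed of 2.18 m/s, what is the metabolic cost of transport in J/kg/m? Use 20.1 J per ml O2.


Power per kg = VO2 * 20.1 / 60
Power per kg = 26.3 * 20.1 / 60 = 8.8105 W/kg
Cost = power_per_kg / speed
Cost = 8.8105 / 2.18
Cost = 4.0415


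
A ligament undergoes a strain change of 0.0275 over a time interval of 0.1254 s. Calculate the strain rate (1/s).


strain_rate = delta_strain / delta_t
strain_rate = 0.0275 / 0.1254
strain_rate = 0.2193


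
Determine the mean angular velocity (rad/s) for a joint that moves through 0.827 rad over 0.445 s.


omega = delta_theta / delta_t
omega = 0.827 / 0.445
omega = 1.8584


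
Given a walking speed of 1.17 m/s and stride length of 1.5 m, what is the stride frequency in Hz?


f = v / stride_length
f = 1.17 / 1.5
f = 0.7800


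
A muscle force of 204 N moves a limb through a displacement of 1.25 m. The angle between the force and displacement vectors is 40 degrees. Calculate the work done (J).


W = F * d * cos(theta)
theta = 40 deg = 0.6981 rad
cos(theta) = 0.7660
W = 204 * 1.25 * 0.7660
W = 195.3413


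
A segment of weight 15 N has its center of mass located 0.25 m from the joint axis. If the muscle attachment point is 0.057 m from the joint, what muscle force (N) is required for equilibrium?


F_muscle = W * d_load / d_muscle
F_muscle = 15 * 0.25 / 0.057
Numerator = 3.7500
F_muscle = 65.7895


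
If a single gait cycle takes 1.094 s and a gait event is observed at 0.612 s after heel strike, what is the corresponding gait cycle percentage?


pct = (event_time / cycle_time) * 100
pct = (0.612 / 1.094) * 100
ratio = 0.5594
pct = 55.9415


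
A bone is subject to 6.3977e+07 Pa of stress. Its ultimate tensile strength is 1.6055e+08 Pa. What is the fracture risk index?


FRI = applied / ultimate
FRI = 6.3977e+07 / 1.6055e+08
FRI = 0.3985


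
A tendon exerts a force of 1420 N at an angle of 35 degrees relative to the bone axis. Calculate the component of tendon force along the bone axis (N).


F_eff = F_tendon * cos(theta)
theta = 35 deg = 0.6109 rad
cos(theta) = 0.8192
F_eff = 1420 * 0.8192
F_eff = 1163.1959


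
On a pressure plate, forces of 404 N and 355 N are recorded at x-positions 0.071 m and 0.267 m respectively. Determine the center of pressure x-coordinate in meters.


COP_x = (F1*x1 + F2*x2) / (F1 + F2)
COP_x = (404*0.071 + 355*0.267) / (404 + 355)
Numerator = 123.4690
Denominator = 759
COP_x = 0.1627


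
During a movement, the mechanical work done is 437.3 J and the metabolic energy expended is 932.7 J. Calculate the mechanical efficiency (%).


eta = (W_mech / E_meta) * 100
eta = (437.3 / 932.7) * 100
ratio = 0.4689
eta = 46.8854


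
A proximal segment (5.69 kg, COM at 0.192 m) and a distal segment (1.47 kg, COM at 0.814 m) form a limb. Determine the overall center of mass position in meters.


COM = (m1*x1 + m2*x2) / (m1 + m2)
COM = (5.69*0.192 + 1.47*0.814) / (5.69 + 1.47)
Numerator = 2.2891
Denominator = 7.1600
COM = 0.3197


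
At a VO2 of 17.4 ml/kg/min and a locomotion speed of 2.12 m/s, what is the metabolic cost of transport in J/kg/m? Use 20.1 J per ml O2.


Power per kg = VO2 * 20.1 / 60
Power per kg = 17.4 * 20.1 / 60 = 5.8290 W/kg
Cost = power_per_kg / speed
Cost = 5.8290 / 2.12
Cost = 2.7495


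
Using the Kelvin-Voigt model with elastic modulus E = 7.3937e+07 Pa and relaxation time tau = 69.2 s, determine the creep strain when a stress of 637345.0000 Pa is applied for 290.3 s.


epsilon(t) = (sigma/E) * (1 - exp(-t/tau))
sigma/E = 637345.0000 / 7.3937e+07 = 0.0086
exp(-t/tau) = exp(-290.3 / 69.2) = 0.0151
epsilon = 0.0086 * (1 - 0.0151)
epsilon = 0.0085


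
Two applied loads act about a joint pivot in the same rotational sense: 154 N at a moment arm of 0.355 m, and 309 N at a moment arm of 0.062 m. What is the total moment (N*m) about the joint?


M = F1 * d1 + F2 * d2
M = 154 * 0.355 + 309 * 0.062
M = 54.6700 + 19.1580
M = 73.8280


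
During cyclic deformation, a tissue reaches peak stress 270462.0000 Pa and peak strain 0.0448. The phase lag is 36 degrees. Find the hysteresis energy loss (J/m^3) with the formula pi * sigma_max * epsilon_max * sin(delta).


E_loss = pi * sigma_max * epsilon_max * sin(delta)
delta = 36 deg = 0.6283 rad
sin(delta) = 0.5878
E_loss = pi * 270462.0000 * 0.0448 * 0.5878
E_loss = 22374.4736


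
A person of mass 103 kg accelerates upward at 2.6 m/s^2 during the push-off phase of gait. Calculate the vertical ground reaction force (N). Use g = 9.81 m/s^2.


GRF = m * (g + a)
GRF = 103 * (9.81 + 2.6)
GRF = 103 * 12.4100
GRF = 1278.2300


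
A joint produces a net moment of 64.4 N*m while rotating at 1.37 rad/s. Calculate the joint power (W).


P = M * omega
P = 64.4 * 1.37
P = 88.2280


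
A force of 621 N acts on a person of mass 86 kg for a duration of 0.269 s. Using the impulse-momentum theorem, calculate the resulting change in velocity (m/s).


J = F * dt = 621 * 0.269 = 167.0490 N*s
delta_v = J / m
delta_v = 167.0490 / 86
delta_v = 1.9424


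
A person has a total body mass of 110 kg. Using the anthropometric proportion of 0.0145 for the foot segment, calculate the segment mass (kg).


m_segment = body_mass * fraction
m_segment = 110 * 0.0145
m_segment = 1.5950


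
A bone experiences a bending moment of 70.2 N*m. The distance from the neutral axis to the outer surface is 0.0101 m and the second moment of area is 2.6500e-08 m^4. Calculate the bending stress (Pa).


sigma = M * c / I
sigma = 70.2 * 0.0101 / 2.6500e-08
M * c = 0.7090
sigma = 2.6755e+07


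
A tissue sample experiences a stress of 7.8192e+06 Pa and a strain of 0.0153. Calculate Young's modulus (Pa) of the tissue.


E = stress / strain
E = 7.8192e+06 / 0.0153
E = 5.1106e+08


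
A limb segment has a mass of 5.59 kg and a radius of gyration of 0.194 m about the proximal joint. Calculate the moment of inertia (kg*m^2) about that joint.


I = m * k^2
I = 5.59 * 0.194^2
k^2 = 0.0376
I = 0.2104


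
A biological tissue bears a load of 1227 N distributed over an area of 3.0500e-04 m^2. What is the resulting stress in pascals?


stress = F / A
stress = 1227 / 3.0500e-04
stress = 4.0230e+06


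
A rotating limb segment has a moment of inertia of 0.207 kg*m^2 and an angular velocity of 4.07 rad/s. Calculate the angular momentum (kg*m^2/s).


L = I * omega
L = 0.207 * 4.07
L = 0.8425


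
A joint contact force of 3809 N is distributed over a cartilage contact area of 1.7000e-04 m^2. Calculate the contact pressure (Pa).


P = F / A
P = 3809 / 1.7000e-04
P = 2.2406e+07


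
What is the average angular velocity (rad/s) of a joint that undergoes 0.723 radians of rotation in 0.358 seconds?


omega = delta_theta / delta_t
omega = 0.723 / 0.358
omega = 2.0196


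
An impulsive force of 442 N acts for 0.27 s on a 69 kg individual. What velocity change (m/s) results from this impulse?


J = F * dt = 442 * 0.27 = 119.3400 N*s
delta_v = J / m
delta_v = 119.3400 / 69
delta_v = 1.7296


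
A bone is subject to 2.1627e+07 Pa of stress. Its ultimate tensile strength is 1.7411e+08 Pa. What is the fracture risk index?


FRI = applied / ultimate
FRI = 2.1627e+07 / 1.7411e+08
FRI = 0.1242


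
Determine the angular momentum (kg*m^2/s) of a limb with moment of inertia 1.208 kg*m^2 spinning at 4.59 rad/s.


L = I * omega
L = 1.208 * 4.59
L = 5.5447


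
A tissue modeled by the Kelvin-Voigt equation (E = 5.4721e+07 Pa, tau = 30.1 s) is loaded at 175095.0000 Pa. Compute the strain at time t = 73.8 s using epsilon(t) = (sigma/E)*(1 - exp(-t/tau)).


epsilon(t) = (sigma/E) * (1 - exp(-t/tau))
sigma/E = 175095.0000 / 5.4721e+07 = 0.0032
exp(-t/tau) = exp(-73.8 / 30.1) = 0.0861
epsilon = 0.0032 * (1 - 0.0861)
epsilon = 0.0029


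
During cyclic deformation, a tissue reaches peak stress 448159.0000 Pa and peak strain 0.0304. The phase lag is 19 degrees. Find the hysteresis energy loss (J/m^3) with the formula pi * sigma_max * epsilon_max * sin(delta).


E_loss = pi * sigma_max * epsilon_max * sin(delta)
delta = 19 deg = 0.3316 rad
sin(delta) = 0.3256
E_loss = pi * 448159.0000 * 0.0304 * 0.3256
E_loss = 13934.6959


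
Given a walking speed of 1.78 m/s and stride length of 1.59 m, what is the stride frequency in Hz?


f = v / stride_length
f = 1.78 / 1.59
f = 1.1195


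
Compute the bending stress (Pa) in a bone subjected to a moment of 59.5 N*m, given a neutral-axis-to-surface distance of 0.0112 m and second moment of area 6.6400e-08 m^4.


sigma = M * c / I
sigma = 59.5 * 0.0112 / 6.6400e-08
M * c = 0.6664
sigma = 1.0036e+07


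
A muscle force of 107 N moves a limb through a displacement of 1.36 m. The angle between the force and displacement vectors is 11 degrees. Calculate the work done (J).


W = F * d * cos(theta)
theta = 11 deg = 0.1920 rad
cos(theta) = 0.9816
W = 107 * 1.36 * 0.9816
W = 142.8464


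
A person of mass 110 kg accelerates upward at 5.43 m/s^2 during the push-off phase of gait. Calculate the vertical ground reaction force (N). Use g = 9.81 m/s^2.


GRF = m * (g + a)
GRF = 110 * (9.81 + 5.43)
GRF = 110 * 15.2400
GRF = 1676.4000


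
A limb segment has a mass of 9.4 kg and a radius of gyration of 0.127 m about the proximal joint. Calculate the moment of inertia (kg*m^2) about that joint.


I = m * k^2
I = 9.4 * 0.127^2
k^2 = 0.0161
I = 0.1516


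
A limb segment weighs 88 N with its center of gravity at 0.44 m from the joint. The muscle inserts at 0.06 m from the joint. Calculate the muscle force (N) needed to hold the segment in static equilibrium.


F_muscle = W * d_load / d_muscle
F_muscle = 88 * 0.44 / 0.06
Numerator = 38.7200
F_muscle = 645.3333


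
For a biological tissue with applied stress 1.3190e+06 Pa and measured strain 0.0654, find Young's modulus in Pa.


E = stress / strain
E = 1.3190e+06 / 0.0654
E = 2.0168e+07


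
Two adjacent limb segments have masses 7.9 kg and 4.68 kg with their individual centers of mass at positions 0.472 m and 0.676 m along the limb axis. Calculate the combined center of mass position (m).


COM = (m1*x1 + m2*x2) / (m1 + m2)
COM = (7.9*0.472 + 4.68*0.676) / (7.9 + 4.68)
Numerator = 6.8925
Denominator = 12.5800
COM = 0.5479


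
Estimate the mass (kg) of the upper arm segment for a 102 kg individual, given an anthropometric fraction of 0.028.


m_segment = body_mass * fraction
m_segment = 102 * 0.028
m_segment = 2.8560


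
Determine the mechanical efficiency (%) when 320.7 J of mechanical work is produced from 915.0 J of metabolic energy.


eta = (W_mech / E_meta) * 100
eta = (320.7 / 915.0) * 100
ratio = 0.3505
eta = 35.0492


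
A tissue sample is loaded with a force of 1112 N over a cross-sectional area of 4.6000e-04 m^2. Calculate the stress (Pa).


stress = F / A
stress = 1112 / 4.6000e-04
stress = 2.4174e+06


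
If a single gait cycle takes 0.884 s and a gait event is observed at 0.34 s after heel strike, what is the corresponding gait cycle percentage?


pct = (event_time / cycle_time) * 100
pct = (0.34 / 0.884) * 100
ratio = 0.3846
pct = 38.4615


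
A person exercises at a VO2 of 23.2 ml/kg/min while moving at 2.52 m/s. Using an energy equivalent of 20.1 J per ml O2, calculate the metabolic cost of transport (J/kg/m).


Power per kg = VO2 * 20.1 / 60
Power per kg = 23.2 * 20.1 / 60 = 7.7720 W/kg
Cost = power_per_kg / speed
Cost = 7.7720 / 2.52
Cost = 3.0841


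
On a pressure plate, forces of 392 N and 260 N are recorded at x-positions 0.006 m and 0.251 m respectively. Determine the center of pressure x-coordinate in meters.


COP_x = (F1*x1 + F2*x2) / (F1 + F2)
COP_x = (392*0.006 + 260*0.251) / (392 + 260)
Numerator = 67.6120
Denominator = 652
COP_x = 0.1037


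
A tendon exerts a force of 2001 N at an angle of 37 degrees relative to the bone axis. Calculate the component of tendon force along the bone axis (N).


F_eff = F_tendon * cos(theta)
theta = 37 deg = 0.6458 rad
cos(theta) = 0.7986
F_eff = 2001 * 0.7986
F_eff = 1598.0697


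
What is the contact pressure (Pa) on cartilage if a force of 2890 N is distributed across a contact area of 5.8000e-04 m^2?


P = F / A
P = 2890 / 5.8000e-04
P = 4.9828e+06


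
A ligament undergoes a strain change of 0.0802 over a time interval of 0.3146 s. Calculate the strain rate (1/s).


strain_rate = delta_strain / delta_t
strain_rate = 0.0802 / 0.3146
strain_rate = 0.2549


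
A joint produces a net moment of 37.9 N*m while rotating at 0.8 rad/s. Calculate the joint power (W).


P = M * omega
P = 37.9 * 0.8
P = 30.3200


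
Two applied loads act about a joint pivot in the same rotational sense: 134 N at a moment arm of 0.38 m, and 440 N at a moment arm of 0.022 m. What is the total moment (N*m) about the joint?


M = F1 * d1 + F2 * d2
M = 134 * 0.38 + 440 * 0.022
M = 50.9200 + 9.6800
M = 60.6000


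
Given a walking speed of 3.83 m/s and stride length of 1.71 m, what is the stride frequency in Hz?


f = v / stride_length
f = 3.83 / 1.71
f = 2.2398


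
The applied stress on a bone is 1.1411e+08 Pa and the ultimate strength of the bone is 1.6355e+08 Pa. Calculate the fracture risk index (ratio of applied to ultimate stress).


FRI = applied / ultimate
FRI = 1.1411e+08 / 1.6355e+08
FRI = 0.6977


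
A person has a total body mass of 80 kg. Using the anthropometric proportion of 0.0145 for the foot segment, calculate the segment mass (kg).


m_segment = body_mass * fraction
m_segment = 80 * 0.0145
m_segment = 1.1600


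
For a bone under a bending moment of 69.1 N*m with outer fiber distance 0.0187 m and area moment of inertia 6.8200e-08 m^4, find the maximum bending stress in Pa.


sigma = M * c / I
sigma = 69.1 * 0.0187 / 6.8200e-08
M * c = 1.2922
sigma = 1.8947e+07


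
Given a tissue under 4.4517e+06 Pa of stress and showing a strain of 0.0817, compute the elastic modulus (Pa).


E = stress / strain
E = 4.4517e+06 / 0.0817
E = 5.4488e+07


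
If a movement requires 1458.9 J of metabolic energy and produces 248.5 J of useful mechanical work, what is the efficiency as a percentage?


eta = (W_mech / E_meta) * 100
eta = (248.5 / 1458.9) * 100
ratio = 0.1703
eta = 17.0334


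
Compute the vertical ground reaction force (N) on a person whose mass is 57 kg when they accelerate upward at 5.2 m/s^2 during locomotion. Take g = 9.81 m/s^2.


GRF = m * (g + a)
GRF = 57 * (9.81 + 5.2)
GRF = 57 * 15.0100
GRF = 855.5700


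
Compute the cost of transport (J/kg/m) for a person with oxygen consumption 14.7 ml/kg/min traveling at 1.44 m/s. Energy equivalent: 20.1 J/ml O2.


Power per kg = VO2 * 20.1 / 60
Power per kg = 14.7 * 20.1 / 60 = 4.9245 W/kg
Cost = power_per_kg / speed
Cost = 4.9245 / 1.44
Cost = 3.4198


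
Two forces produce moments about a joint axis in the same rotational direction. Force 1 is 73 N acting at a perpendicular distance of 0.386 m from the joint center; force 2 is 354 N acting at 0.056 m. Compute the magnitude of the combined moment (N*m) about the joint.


M = F1 * d1 + F2 * d2
M = 73 * 0.386 + 354 * 0.056
M = 28.1780 + 19.8240
M = 48.0020


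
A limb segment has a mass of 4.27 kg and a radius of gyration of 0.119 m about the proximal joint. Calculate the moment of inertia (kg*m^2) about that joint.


I = m * k^2
I = 4.27 * 0.119^2
k^2 = 0.0142
I = 0.0605


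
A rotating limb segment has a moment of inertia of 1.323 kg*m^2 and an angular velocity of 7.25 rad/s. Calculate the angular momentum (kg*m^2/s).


L = I * omega
L = 1.323 * 7.25
L = 9.5917


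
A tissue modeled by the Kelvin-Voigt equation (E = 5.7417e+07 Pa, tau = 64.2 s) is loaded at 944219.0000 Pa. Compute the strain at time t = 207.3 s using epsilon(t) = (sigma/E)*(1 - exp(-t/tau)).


epsilon(t) = (sigma/E) * (1 - exp(-t/tau))
sigma/E = 944219.0000 / 5.7417e+07 = 0.0164
exp(-t/tau) = exp(-207.3 / 64.2) = 0.0396
epsilon = 0.0164 * (1 - 0.0396)
epsilon = 0.0158


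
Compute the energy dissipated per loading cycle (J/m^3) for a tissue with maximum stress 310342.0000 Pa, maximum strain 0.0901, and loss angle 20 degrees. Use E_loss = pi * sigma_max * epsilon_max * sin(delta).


E_loss = pi * sigma_max * epsilon_max * sin(delta)
delta = 20 deg = 0.3491 rad
sin(delta) = 0.3420
E_loss = pi * 310342.0000 * 0.0901 * 0.3420
E_loss = 30044.6330


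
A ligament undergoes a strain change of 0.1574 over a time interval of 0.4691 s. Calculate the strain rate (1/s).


strain_rate = delta_strain / delta_t
strain_rate = 0.1574 / 0.4691
strain_rate = 0.3355


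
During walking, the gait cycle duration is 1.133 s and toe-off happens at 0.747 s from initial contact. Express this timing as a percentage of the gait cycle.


pct = (event_time / cycle_time) * 100
pct = (0.747 / 1.133) * 100
ratio = 0.6593
pct = 65.9312


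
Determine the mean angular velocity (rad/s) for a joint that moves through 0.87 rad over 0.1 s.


omega = delta_theta / delta_t
omega = 0.87 / 0.1
omega = 8.7000
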